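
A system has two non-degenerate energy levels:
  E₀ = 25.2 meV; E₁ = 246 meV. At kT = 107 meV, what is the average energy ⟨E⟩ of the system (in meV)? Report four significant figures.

50.08 meV

Eᵢ/kT = 0.235514, 2.29907.
Z = Σ e^(−Eᵢ/kT) = e^(−0.235514) + e^(−2.29907) = 0.790165 + 0.100352 = 0.890517.
⟨E⟩ = Σ Eᵢ e^(−Eᵢ/kT) / Z = (25.2·0.790165 + 246·0.100352) / 0.890517 = 50.08 meV.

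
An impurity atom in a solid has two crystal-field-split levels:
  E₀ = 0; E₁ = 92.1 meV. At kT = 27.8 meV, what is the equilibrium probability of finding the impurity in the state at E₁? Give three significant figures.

0.0351

Eᵢ/kT = 0, 3.3129.
Z = Σ e^(−Eᵢ/kT) = e^(−0) + e^(−3.3129) = 1.0000 + 0.036410 = 1.0364.
P₁ = e^(−E₁/kT) / Z = 0.036410/1.0364 = 0.0351.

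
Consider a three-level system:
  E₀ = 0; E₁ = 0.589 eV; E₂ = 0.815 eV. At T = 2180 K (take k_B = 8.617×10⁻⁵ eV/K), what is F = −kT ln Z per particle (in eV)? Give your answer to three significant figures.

-0.0103 eV

k_BT = 8.617×10⁻⁵ × 2180 K = 0.18785 eV.
Eᵢ/kT = 0, 3.1355, 4.3386.
Z = Σ e^(−Eᵢ/kT) = e^(−0) + e^(−3.1355) + e^(−4.3386) = 1.0000 + 0.043478 + 0.013055 = 1.0565.
F = −kT ln Z = −0.18785 × ln(1.0565) = −0.18785 × 0.054962 = -0.0103 eV.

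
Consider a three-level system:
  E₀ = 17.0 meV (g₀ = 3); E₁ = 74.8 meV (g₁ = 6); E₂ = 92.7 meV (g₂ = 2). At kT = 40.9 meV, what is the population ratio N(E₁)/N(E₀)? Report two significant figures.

n₁/n₀ = (g₁/g₀) exp[−(E₁−E₀)/kT] = (6/3) × exp(−(57.8 meV)/(40.9 meV)) = (6/3) × exp(-1.413) = 0.49.

0.49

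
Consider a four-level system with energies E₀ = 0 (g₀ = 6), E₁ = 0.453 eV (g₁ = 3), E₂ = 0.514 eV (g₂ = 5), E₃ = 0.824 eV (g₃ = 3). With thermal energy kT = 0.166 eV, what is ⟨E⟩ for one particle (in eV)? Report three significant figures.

0.0345 eV

Eᵢ/kT = 0, 2.7289, 3.0964, 4.9639.
Z = Σ gᵢe^(−Eᵢ/kT) = 6·e^(−0) + 3·e^(−2.7289) + 5·e^(−3.0964) + 3·e^(−4.9639) = 6.0000 + 0.19587 + 0.22606 + 0.020957 = 6.4429.
⟨E⟩ = Σ Eᵢ gᵢe^(−Eᵢ/kT) / Z = (0·6.0000 + 0.453·0.19587 + 0.514·0.22606 + 0.824·0.020957) / 6.4429 = 0.0345 eV.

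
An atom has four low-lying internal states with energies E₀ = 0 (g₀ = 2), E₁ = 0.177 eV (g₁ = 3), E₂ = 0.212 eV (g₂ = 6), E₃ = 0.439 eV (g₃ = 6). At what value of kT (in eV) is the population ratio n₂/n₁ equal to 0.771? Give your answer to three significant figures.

n₂/n₁ = (g₂/g₁) exp[−(E₂−E₁)/kT] = 0.771.
⇒ (E₂−E₁)/kT = ln((6/3)/0.771) = ln(2.5940) = 0.95320.
kT = 0.035 eV / 0.95320 = 0.0367 eV.

0.0367 eV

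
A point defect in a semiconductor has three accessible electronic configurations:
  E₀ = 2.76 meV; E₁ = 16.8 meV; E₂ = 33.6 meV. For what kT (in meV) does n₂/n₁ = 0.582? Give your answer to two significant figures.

31 meV

n₂/n₁ = exp[−(E₂−E₁)/kT] = 0.582.
⇒ (E₂−E₁)/kT = ln(1/0.582) = ln(1.718) = 0.5412.
kT = 16.8 meV / 0.5412 = 31 meV.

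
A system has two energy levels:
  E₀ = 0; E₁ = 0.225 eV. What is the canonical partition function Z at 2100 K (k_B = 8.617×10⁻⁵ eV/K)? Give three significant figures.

Z = 1.29

k_BT = 8.617×10⁻⁵ × 2100 K = 0.18096 eV.
Eᵢ/kT = 0, 1.2434.
Z = Σ e^(−Eᵢ/kT) = e^(−0) + e^(−1.2434) = 1.0000 + 0.28840 = 1.2884.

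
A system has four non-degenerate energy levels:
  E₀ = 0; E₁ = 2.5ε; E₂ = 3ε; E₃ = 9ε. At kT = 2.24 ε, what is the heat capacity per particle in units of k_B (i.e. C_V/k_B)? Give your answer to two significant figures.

Eᵢ/kT = 0, 1.116, 1.339, 4.018.
Z = Σ e^(−Eᵢ/kT) = e^(−0) + e^(−1.116) + e^(−1.339) + e^(−4.018) = 1.000 + 0.3276 + 0.2621 + 0.01799 = 1.608.
⟨E⟩ = 1.099 ε, ⟨E²⟩ = 3.647 ε².
C_V/k_B = (⟨E²⟩ − ⟨E⟩²)/(kT)² = (3.647 − 1.208)/5.018 = 0.49.

0.49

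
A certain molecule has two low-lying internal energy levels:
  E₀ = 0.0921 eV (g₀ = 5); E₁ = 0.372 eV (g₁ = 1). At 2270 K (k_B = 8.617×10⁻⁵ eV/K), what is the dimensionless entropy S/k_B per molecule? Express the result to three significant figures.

1.72

k_BT = 8.617×10⁻⁵ × 2270 K = 0.19561 eV.
Eᵢ/kT = 0.47083, 1.9017.
Z = Σ gᵢe^(−Eᵢ/kT) = 5·e^(−0.47083) + 1·e^(−1.9017) = 3.1224 + 0.14931 = 3.2717.
⟨E⟩ = Σ EᵢPᵢ = 0.10487 eV.
S/k_B = ln Z + ⟨E⟩/kT = ln(3.2717) + 0.10487/0.19561 = 1.1853 + 0.53612 = 1.72.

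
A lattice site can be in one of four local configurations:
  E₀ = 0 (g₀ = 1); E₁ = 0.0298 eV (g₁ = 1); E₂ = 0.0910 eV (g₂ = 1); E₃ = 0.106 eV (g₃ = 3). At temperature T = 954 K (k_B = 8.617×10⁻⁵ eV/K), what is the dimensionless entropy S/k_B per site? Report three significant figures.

1.64

k_BT = 8.617×10⁻⁵ × 954 K = 0.082206 eV.
Eᵢ/kT = 0, 0.36250, 1.1070, 1.2894.
Z = Σ gᵢe^(−Eᵢ/kT) = 1·e^(−0) + 1·e^(−0.36250) + 1·e^(−1.1070) + 3·e^(−1.2894) = 1.0000 + 0.69593 + 0.33055 + 0.82631 = 2.8528.
⟨E⟩ = Σ EᵢPᵢ = 0.048516 eV.
S/k_B = ln Z + ⟨E⟩/kT = ln(2.8528) + 0.048516/0.082206 = 1.0483 + 0.59018 = 1.64.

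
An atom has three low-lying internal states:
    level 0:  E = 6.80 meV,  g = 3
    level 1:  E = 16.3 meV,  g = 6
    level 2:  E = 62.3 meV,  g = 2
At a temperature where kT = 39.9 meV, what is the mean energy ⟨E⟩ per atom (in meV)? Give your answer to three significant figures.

Eᵢ/kT = 0.17043, 0.40852, 1.5614.
Z = Σ gᵢe^(−Eᵢ/kT) = 3·e^(−0.17043) + 6·e^(−0.40852) + 2·e^(−1.5614) = 2.5299 + 3.9878 + 0.41968 = 6.9374.
⟨E⟩ = Σ Eᵢ gᵢe^(−Eᵢ/kT) / Z = (6.80·2.5299 + 16.3·3.9878 + 62.3·0.41968) / 6.9374 = 15.6 meV.

15.6 meV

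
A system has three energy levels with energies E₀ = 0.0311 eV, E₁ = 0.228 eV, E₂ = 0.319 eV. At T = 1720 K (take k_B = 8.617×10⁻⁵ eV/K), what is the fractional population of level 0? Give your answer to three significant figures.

k_BT = 8.617×10⁻⁵ × 1720 K = 0.14821 eV.
Eᵢ/kT = 0.20984, 1.5384, 2.1524.
Z = Σ e^(−Eᵢ/kT) = e^(−0.20984) + e^(−1.5384) + e^(−2.1524) = 0.81071 + 0.21472 + 0.11620 = 1.1416.
P₀ = e^(−E₀/kT) / Z = 0.81071/1.1416 = 0.710.

0.710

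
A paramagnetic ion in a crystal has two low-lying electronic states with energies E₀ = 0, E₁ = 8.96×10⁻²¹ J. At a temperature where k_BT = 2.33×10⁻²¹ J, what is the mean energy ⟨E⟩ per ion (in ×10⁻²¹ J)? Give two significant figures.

Eᵢ/kT = 0, 3.845.
Z = Σ e^(−Eᵢ/kT) = e^(−0) + e^(−3.845) = 1.000 + 0.02139 = 1.021.
⟨E⟩ = Σ Eᵢ e^(−Eᵢ/kT) / Z = (0·1.000 + 8.96·0.02139) / 1.021 = 0.19 ×10⁻²¹ J.

0.19 ×10⁻²¹ J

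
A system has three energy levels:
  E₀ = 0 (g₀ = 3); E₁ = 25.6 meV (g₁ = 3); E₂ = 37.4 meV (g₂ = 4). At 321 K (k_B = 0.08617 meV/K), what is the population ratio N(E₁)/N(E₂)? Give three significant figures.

1.15

k_BT = 0.08617 × 321 K = 27.661 meV.
n₁/n₂ = (g₁/g₂) exp[−(E₁−E₂)/kT] = (3/4) × exp(−(-11.8 meV)/(27.661 meV)) = (3/4) × exp(0.42659) = 1.15.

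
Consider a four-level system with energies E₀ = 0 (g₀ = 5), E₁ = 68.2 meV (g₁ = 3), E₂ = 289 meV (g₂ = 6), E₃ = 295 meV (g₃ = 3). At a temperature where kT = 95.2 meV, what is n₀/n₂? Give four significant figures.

17.35

n₀/n₂ = (g₀/g₂) exp[−(E₀−E₂)/kT] = (5/6) × exp(−(-289 meV)/(95.2 meV)) = (5/6) × exp(3.03571) = 17.35.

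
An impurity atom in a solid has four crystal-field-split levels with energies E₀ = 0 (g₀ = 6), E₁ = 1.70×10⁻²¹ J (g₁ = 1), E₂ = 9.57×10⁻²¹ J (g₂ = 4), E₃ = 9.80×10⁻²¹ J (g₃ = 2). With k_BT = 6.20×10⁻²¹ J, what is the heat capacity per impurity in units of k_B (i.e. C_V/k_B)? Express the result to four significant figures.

Eᵢ/kT = 0, 0.274194, 1.54355, 1.58065.
Z = Σ gᵢe^(−Eᵢ/kT) = 6·e^(−0) + 1·e^(−0.274194) + 4·e^(−1.54355) + 2·e^(−1.58065) = 6.00000 + 0.760185 + 0.854486 + 0.411683 = 8.02635.
⟨E⟩ = 1.68249, ⟨E²⟩ = 14.9499.
C_V/k_B = (⟨E²⟩ − ⟨E⟩²)/(kT)² = (14.9499 − 2.83077)/38.4400 = 0.3153.

0.3153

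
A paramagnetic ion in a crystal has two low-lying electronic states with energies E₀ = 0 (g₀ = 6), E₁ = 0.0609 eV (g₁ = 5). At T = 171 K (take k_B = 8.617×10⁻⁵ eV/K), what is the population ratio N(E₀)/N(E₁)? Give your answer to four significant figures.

k_BT = 8.617×10⁻⁵ × 171 K = 0.0147351 eV.
n₀/n₁ = (g₀/g₁) exp[−(E₀−E₁)/kT] = (6/5) × exp(−(-0.0609 eV)/(0.0147351 eV)) = (6/5) × exp(4.13299) = 74.84.

74.84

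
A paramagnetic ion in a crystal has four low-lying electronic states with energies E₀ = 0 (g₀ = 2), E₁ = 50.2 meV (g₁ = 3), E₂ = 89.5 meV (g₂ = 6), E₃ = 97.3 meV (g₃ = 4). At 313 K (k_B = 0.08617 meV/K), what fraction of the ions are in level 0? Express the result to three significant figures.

k_BT = 0.08617 × 313 K = 26.971 meV.
Eᵢ/kT = 0, 1.8613, 3.3184, 3.6076.
Z = Σ gᵢe^(−Eᵢ/kT) = 2·e^(−0) + 3·e^(−1.8613) + 6·e^(−3.3184) + 4·e^(−3.6076) = 2.0000 + 0.46641 + 0.21726 + 0.10847 = 2.7921.
P₀ = g₀ e^(−E₀/kT) / Z = 2.0000/2.7921 = 0.716.

0.716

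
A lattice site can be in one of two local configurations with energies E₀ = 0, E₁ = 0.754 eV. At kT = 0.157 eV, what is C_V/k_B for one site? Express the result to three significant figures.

Eᵢ/kT = 0, 4.8025.
Z = Σ e^(−Eᵢ/kT) = e^(−0) + e^(−4.8025) = 1.0000 + 0.0082092 = 1.0082.
⟨E⟩ = 0.0061394 eV, ⟨E²⟩ = 0.0046291 eV².
C_V/k_B = (⟨E²⟩ − ⟨E⟩²)/(kT)² = (0.0046291 − 0.000037692)/0.024649 = 0.186.

0.186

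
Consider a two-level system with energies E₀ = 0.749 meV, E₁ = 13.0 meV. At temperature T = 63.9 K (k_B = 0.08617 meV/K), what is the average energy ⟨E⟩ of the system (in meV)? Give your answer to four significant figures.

k_BT = 0.08617 × 63.9 K = 5.50626 meV.
Eᵢ/kT = 0.136027, 2.36095.
Z = Σ e^(−Eᵢ/kT) = e^(−0.136027) + e^(−2.36095) = 0.872819 + 0.0943306 = 0.967150.
⟨E⟩ = Σ Eᵢ e^(−Eᵢ/kT) / Z = (0.749·0.872819 + 13.0·0.0943306) / 0.967150 = 1.944 meV.

1.944 meV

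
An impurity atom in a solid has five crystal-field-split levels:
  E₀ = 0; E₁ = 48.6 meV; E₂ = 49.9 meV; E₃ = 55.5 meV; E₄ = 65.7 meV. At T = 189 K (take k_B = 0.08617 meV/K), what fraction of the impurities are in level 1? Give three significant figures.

0.0441

k_BT = 0.08617 × 189 K = 16.286 meV.
Eᵢ/kT = 0, 2.9842, 3.0640, 3.4078, 4.0341.
Z = Σ e^(−Eᵢ/kT) = e^(−0) + e^(−2.9842) + e^(−3.0640) + e^(−3.4078) + e^(−4.0341) = 1.0000 + 0.050580 + 0.046701 + 0.033114 + 0.017702 = 1.1481.
P₁ = e^(−E₁/kT) / Z = 0.050580/1.1481 = 0.0441.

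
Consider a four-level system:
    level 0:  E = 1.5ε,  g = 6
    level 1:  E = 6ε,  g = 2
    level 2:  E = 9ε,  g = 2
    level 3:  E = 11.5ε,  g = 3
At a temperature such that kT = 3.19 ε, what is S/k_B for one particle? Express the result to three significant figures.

2.15

Eᵢ/kT = 0.47022, 1.8809, 2.8213, 3.6050.
Z = Σ gᵢe^(−Eᵢ/kT) = 6·e^(−0.47022) + 2·e^(−1.8809) + 2·e^(−2.8213) + 3·e^(−3.6050) = 3.7492 + 0.30491 + 0.11906 + 0.081562 = 4.2547.
⟨E⟩ = Σ EᵢPᵢ = 2.2241 ε.
S/k_B = ln Z + ⟨E⟩/kT = ln(4.2547) + 2.2241/3.19 = 1.4480 + 0.69721 = 2.15.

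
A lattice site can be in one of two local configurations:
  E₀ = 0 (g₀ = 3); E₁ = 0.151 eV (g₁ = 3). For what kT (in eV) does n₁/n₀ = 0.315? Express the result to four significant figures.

n₁/n₀ = (g₁/g₀) exp[−(E₁−E₀)/kT] = 0.315.
⇒ (E₁−E₀)/kT = ln((3/3)/0.315) = ln(3.17460) = 1.15518.
kT = 0.151 eV / 1.15518 = 0.1307 eV.

0.1307 eV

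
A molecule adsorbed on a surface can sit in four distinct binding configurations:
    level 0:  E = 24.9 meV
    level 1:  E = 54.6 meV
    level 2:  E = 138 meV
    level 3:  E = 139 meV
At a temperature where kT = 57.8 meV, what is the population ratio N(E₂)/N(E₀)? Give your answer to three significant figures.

0.141

n₂/n₀ = exp[−(E₂−E₀)/kT] = exp(−(113.1 meV)/(57.8 meV)) = exp(-1.9567) = 0.141.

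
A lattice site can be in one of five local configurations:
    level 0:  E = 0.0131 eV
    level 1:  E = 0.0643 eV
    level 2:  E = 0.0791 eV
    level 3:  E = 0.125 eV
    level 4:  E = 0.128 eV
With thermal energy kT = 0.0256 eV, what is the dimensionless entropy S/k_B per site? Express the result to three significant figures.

Eᵢ/kT = 0.51172, 2.5117, 3.0898, 4.8828, 5.0000.
Z = Σ e^(−Eᵢ/kT) = e^(−0.51172) + e^(−2.5117) + e^(−3.0898) + e^(−4.8828) + e^(−5.0000) = 0.59946 + 0.081130 + 0.045511 + 0.0075758 + 0.0067379 = 0.74041.
⟨E⟩ = Σ EᵢPᵢ = 0.024958 eV.
S/k_B = ln Z + ⟨E⟩/kT = ln(0.74041) + 0.024958/0.0256 = -0.30055 + 0.97492 = 0.674.

0.674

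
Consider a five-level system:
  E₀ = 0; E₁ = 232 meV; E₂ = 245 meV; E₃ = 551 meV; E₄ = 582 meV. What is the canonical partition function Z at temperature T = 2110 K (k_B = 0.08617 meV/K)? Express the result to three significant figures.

k_BT = 0.08617 × 2110 K = 181.82 meV.
Eᵢ/kT = 0, 1.2760, 1.3475, 3.0305, 3.2010.
Z = Σ e^(−Eᵢ/kT) = e^(−0) + e^(−1.2760) + e^(−1.3475) + e^(−3.0305) + e^(−3.2010) = 1.0000 + 0.27915 + 0.25989 + 0.048291 + 0.040721 = 1.6281.

Z = 1.63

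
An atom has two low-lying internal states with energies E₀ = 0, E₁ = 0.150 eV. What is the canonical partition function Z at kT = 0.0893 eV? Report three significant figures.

Z = 1.19

Eᵢ/kT = 0, 1.6797.
Z = Σ e^(−Eᵢ/kT) = e^(−0) + e^(−1.6797) = 1.0000 + 0.18643 = 1.1864.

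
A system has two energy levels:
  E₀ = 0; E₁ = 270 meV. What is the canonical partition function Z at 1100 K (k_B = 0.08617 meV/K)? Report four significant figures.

Z = 1.058

k_BT = 0.08617 × 1100 K = 94.7870 meV.
Eᵢ/kT = 0, 2.84849.
Z = Σ e^(−Eᵢ/kT) = e^(−0) + e^(−2.84849) = 1.00000 + 0.0579317 = 1.05793.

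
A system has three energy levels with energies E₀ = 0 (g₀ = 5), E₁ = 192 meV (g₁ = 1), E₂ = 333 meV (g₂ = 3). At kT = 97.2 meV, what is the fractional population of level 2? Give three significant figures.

0.0186

Eᵢ/kT = 0, 1.9753, 3.4259.
Z = Σ gᵢe^(−Eᵢ/kT) = 5·e^(−0) + 1·e^(−1.9753) + 3·e^(−3.4259) = 5.0000 + 0.13872 + 0.097560 = 5.2363.
P₂ = g₂ e^(−E₂/kT) / Z = 0.097560/5.2363 = 0.0186.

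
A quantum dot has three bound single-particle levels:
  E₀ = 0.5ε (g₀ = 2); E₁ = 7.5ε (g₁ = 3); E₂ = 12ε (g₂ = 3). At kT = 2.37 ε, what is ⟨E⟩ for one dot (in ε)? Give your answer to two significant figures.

1.1 ε

Eᵢ/kT = 0.2110, 3.165, 5.063.
Z = Σ gᵢe^(−Eᵢ/kT) = 2·e^(−0.2110) + 3·e^(−3.165) + 3·e^(−5.063) = 1.620 + 0.1266 + 0.01898 = 1.766.
⟨E⟩ = Σ Eᵢ gᵢe^(−Eᵢ/kT) / Z = (0.5·1.620 + 7.5·0.1266 + 12·0.01898) / 1.766 = 1.1 ε.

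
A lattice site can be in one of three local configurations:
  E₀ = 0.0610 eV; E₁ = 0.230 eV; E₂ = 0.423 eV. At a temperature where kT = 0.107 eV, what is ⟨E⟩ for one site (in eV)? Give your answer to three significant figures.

Eᵢ/kT = 0.57009, 2.1495, 3.9533.
Z = Σ e^(−Eᵢ/kT) = e^(−0.57009) + e^(−2.1495) + e^(−3.9533) = 0.56547 + 0.11654 + 0.019191 = 0.70120.
⟨E⟩ = Σ Eᵢ e^(−Eᵢ/kT) / Z = (0.0610·0.56547 + 0.230·0.11654 + 0.423·0.019191) / 0.70120 = 0.0990 eV.

0.0990 eV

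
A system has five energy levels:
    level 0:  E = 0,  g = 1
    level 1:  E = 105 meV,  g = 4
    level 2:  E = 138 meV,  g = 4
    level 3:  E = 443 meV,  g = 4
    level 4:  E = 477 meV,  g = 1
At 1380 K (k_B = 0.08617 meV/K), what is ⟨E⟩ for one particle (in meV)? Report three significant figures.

k_BT = 0.08617 × 1380 K = 118.91 meV.
Eᵢ/kT = 0, 0.88302, 1.1605, 3.7255, 4.0114.
Z = Σ gᵢe^(−Eᵢ/kT) = 1·e^(−0) + 4·e^(−0.88302) + 4·e^(−1.1605) + 4·e^(−3.7255) + 1·e^(−4.0114) = 1.0000 + 1.6541 + 1.2533 + 0.096404 + 0.018108 = 4.0219.
⟨E⟩ = Σ Eᵢ gᵢe^(−Eᵢ/kT) / Z = (0·1.0000 + 105·1.6541 + 138·1.2533 + 443·0.096404 + 477·0.018108) / 4.0219 = 99.0 meV.

99.0 meV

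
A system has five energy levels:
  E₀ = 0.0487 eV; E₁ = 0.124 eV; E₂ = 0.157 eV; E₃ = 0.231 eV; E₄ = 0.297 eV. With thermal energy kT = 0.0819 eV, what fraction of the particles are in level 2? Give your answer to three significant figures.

0.146

Eᵢ/kT = 0.59463, 1.5140, 1.9170, 2.8205, 3.6264.
Z = Σ e^(−Eᵢ/kT) = e^(−0.59463) + e^(−1.5140) + e^(−1.9170) + e^(−2.8205) + e^(−3.6264) = 0.55177 + 0.22003 + 0.14705 + 0.059576 + 0.026612 = 1.0050.
P₂ = e^(−E₂/kT) / Z = 0.14705/1.0050 = 0.146.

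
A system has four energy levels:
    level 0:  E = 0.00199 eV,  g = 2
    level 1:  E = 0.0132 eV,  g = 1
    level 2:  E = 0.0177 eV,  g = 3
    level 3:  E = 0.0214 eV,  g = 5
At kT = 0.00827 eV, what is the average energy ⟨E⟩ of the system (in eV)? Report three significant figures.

0.00803 eV

Eᵢ/kT = 0.24063, 1.5961, 2.1403, 2.5877.
Z = Σ gᵢe^(−Eᵢ/kT) = 2·e^(−0.24063) + 1·e^(−1.5961) + 3·e^(−2.1403) + 5·e^(−2.5877) = 1.5723 + 0.20269 + 0.35286 + 0.37596 = 2.5038.
⟨E⟩ = Σ Eᵢ gᵢe^(−Eᵢ/kT) / Z = (0.00199·1.5723 + 0.0132·0.20269 + 0.0177·0.35286 + 0.0214·0.37596) / 2.5038 = 0.00803 eV.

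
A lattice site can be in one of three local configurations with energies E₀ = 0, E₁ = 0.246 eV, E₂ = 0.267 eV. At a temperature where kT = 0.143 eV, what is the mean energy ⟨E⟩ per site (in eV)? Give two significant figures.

0.064 eV

Eᵢ/kT = 0, 1.720, 1.867.
Z = Σ e^(−Eᵢ/kT) = e^(−0) + e^(−1.720) + e^(−1.867) = 1.000 + 0.1791 + 0.1546 = 1.334.
⟨E⟩ = Σ Eᵢ e^(−Eᵢ/kT) / Z = (0·1.000 + 0.246·0.1791 + 0.267·0.1546) / 1.334 = 0.064 eV.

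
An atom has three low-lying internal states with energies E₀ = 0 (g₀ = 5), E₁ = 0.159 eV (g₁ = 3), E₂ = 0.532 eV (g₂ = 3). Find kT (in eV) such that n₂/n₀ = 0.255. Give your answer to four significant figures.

0.6217 eV

n₂/n₀ = (g₂/g₀) exp[−(E₂−E₀)/kT] = 0.255.
⇒ (E₂−E₀)/kT = ln((3/5)/0.255) = ln(2.35294) = 0.855666.
kT = 0.532 eV / 0.855666 = 0.6217 eV.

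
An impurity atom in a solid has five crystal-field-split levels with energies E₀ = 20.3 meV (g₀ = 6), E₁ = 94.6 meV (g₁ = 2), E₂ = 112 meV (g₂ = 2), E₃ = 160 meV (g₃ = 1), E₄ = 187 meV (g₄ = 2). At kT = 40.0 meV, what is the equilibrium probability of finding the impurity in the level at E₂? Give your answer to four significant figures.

0.03072

Eᵢ/kT = 0.507500, 2.36500, 2.80000, 4.00000, 4.67500.
Z = Σ gᵢe^(−Eᵢ/kT) = 6·e^(−0.507500) + 2·e^(−2.36500) + 2·e^(−2.80000) + 1·e^(−4.00000) + 2·e^(−4.67500) = 3.61199 + 0.187899 + 0.121620 + 0.0183156 + 0.0186511 = 3.95848.
P₂ = g₂ e^(−E₂/kT) / Z = 0.121620/3.95848 = 0.03072.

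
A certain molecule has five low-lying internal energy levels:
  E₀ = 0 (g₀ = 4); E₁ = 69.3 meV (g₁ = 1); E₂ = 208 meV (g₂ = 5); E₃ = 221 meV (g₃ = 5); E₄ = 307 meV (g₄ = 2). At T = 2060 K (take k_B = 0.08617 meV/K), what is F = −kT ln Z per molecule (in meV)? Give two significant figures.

k_BT = 0.08617 × 2060 K = 177.5 meV.
Eᵢ/kT = 0, 0.3904, 1.172, 1.245, 1.730.
Z = Σ gᵢe^(−Eᵢ/kT) = 4·e^(−0) + 1·e^(−0.3904) + 5·e^(−1.172) + 5·e^(−1.245) + 2·e^(−1.730) = 4.000 + 0.6768 + 1.549 + 1.440 + 0.3546 = 8.020.
F = −kT ln Z = −177.5 × ln(8.020) = −177.5 × 2.082 = -370 meV.

-370 meV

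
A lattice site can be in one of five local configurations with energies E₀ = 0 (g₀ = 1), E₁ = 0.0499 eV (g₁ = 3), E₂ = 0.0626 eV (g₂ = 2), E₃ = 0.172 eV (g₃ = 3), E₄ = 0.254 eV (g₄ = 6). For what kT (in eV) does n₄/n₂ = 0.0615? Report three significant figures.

0.0492 eV

n₄/n₂ = (g₄/g₂) exp[−(E₄−E₂)/kT] = 0.0615.
⇒ (E₄−E₂)/kT = ln((6/2)/0.0615) = ln(48.780) = 3.8873.
kT = 0.1914 eV / 3.8873 = 0.0492 eV.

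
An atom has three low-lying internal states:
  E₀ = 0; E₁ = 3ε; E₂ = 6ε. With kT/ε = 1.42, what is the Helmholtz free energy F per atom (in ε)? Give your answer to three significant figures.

Eᵢ/kT = 0, 2.1127, 4.2254.
Z = Σ e^(−Eᵢ/kT) = e^(−0) + e^(−2.1127) + e^(−4.2254) = 1.0000 + 0.12091 + 0.014619 = 1.1355.
F = −kT ln Z = −1.42 × ln(1.1355) = −1.42 × 0.12707 = -0.180 ε.

-0.180 ε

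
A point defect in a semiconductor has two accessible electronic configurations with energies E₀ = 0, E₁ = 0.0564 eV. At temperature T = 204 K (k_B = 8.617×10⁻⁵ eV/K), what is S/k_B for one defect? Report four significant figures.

0.1643

k_BT = 8.617×10⁻⁵ × 204 K = 0.0175787 eV.
Eᵢ/kT = 0, 3.20843.
Z = Σ e^(−Eᵢ/kT) = e^(−0) + e^(−3.20843) = 1.00000 + 0.0404200 = 1.04042.
⟨E⟩ = Σ EᵢPᵢ = 0.00219112 eV.
S/k_B = ln Z + ⟨E⟩/kT = ln(1.04042) + 0.00219112/0.0175787 = 0.0396245 + 0.124646 = 0.1643.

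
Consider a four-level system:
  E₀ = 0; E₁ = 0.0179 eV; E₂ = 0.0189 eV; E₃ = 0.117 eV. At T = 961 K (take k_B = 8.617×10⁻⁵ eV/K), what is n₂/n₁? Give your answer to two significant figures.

k_BT = 8.617×10⁻⁵ × 961 K = 0.08281 eV.
n₂/n₁ = exp[−(E₂−E₁)/kT] = exp(−(0.0010 eV)/(0.08281 eV)) = exp(-0.01208) = 0.99.

0.99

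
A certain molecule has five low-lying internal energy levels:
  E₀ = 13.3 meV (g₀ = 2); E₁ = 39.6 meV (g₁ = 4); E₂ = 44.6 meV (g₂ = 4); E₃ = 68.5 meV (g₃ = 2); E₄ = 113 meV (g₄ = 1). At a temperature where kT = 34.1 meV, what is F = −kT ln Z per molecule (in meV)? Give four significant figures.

Eᵢ/kT = 0.390029, 1.16129, 1.30792, 2.00880, 3.31378.
Z = Σ gᵢe^(−Eᵢ/kT) = 2·e^(−0.390029) + 4·e^(−1.16129) + 4·e^(−1.30792) + 2·e^(−2.00880) + 1·e^(−3.31378) = 1.35407 + 1.25233 + 1.08153 + 0.268299 + 0.0363784 = 3.99261.
F = −kT ln Z = −34.1 × ln(3.99261) = −34.1 × 1.38445 = -47.21 meV.

-47.21 meV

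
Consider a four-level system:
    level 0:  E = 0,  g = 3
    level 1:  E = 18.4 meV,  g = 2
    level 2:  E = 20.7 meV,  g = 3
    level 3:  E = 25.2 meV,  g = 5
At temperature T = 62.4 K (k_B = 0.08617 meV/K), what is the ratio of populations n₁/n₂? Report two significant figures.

1.0

k_BT = 0.08617 × 62.4 K = 5.377 meV.
n₁/n₂ = (g₁/g₂) exp[−(E₁−E₂)/kT] = (2/3) × exp(−(-2.3 meV)/(5.377 meV)) = (2/3) × exp(0.4277) = 1.0.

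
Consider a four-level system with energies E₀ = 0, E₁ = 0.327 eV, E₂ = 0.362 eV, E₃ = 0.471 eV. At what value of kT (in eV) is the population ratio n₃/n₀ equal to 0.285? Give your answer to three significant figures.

0.375 eV

n₃/n₀ = exp[−(E₃−E₀)/kT] = 0.285.
⇒ (E₃−E₀)/kT = ln(1/0.285) = ln(3.5088) = 1.2553.
kT = 0.471 eV / 1.2553 = 0.375 eV.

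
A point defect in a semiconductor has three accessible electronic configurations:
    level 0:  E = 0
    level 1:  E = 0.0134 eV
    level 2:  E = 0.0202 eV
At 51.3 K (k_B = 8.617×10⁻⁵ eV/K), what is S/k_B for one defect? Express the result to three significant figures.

0.240

k_BT = 8.617×10⁻⁵ × 51.3 K = 0.0044205 eV.
Eᵢ/kT = 0, 3.0313, 4.5696.
Z = Σ e^(−Eᵢ/kT) = e^(−0) + e^(−3.0313) + e^(−4.5696) = 1.0000 + 0.048253 + 0.010362 = 1.0586.
⟨E⟩ = Σ EᵢPᵢ = 0.00080852 eV.
S/k_B = ln Z + ⟨E⟩/kT = ln(1.0586) + 0.00080852/0.0044205 = 0.056947 + 0.18290 = 0.240.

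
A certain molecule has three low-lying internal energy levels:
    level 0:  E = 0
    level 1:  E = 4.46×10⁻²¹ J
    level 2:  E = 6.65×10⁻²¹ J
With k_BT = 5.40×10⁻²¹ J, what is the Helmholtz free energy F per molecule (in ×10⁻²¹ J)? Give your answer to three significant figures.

-2.96 ×10⁻²¹ J

Eᵢ/kT = 0, 0.82593, 1.2315.
Z = Σ e^(−Eᵢ/kT) = e^(−0) + e^(−0.82593) + e^(−1.2315) = 1.0000 + 0.43783 + 0.29185 = 1.7297.
F = −kT ln Z = −5.40 × ln(1.7297) = −5.40 × 0.54795 = -2.96 ×10⁻²¹ J.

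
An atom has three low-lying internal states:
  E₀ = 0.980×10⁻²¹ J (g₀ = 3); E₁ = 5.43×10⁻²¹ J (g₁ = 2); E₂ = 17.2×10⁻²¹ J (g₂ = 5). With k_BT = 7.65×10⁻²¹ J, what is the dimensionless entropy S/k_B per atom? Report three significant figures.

1.96

Eᵢ/kT = 0.12810, 0.70980, 2.2484.
Z = Σ gᵢe^(−Eᵢ/kT) = 3·e^(−0.12810) + 2·e^(−0.70980) + 5·e^(−2.2484) = 2.6393 + 0.98349 + 0.52784 = 4.1506.
⟨E⟩ = Σ EᵢPᵢ = 4.0972 ×10⁻²¹ J.
S/k_B = ln Z + ⟨E⟩/kT = ln(4.1506) + 4.0972/7.65 = 1.4233 + 0.53558 = 1.96.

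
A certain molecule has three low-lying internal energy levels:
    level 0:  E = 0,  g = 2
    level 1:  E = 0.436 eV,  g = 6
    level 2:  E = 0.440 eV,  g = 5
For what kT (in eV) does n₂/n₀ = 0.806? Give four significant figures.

0.3887 eV

n₂/n₀ = (g₂/g₀) exp[−(E₂−E₀)/kT] = 0.806.
⇒ (E₂−E₀)/kT = ln((5/2)/0.806) = ln(3.10174) = 1.13196.
kT = 0.440 eV / 1.13196 = 0.3887 eV.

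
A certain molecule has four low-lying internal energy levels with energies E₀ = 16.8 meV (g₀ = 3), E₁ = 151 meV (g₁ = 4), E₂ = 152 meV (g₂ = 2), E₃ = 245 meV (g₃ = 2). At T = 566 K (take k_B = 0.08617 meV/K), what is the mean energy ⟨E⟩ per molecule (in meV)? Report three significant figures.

k_BT = 0.08617 × 566 K = 48.772 meV.
Eᵢ/kT = 0.34446, 3.0960, 3.1165, 5.0234.
Z = Σ gᵢe^(−Eᵢ/kT) = 3·e^(−0.34446) + 4·e^(−3.0960) + 2·e^(−3.1165) + 2·e^(−5.0234) = 2.1258 + 0.18092 + 0.088624 + 0.013164 = 2.4085.
⟨E⟩ = Σ Eᵢ gᵢe^(−Eᵢ/kT) / Z = (16.8·2.1258 + 151·0.18092 + 152·0.088624 + 245·0.013164) / 2.4085 = 33.1 meV.

33.1 meV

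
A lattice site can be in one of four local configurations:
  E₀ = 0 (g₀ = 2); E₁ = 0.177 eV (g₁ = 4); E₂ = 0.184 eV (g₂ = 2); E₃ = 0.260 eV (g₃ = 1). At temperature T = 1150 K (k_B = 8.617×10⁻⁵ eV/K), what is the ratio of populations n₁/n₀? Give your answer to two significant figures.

0.34

k_BT = 8.617×10⁻⁵ × 1150 K = 0.09910 eV.
n₁/n₀ = (g₁/g₀) exp[−(E₁−E₀)/kT] = (4/2) × exp(−(0.177 eV)/(0.09910 eV)) = (4/2) × exp(-1.786) = 0.34.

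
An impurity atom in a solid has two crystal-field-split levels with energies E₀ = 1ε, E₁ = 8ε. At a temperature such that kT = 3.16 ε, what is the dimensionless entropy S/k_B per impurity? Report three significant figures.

0.322

Eᵢ/kT = 0.31646, 2.5316.
Z = Σ e^(−Eᵢ/kT) = e^(−0.31646) + e^(−2.5316) = 0.72872 + 0.079532 = 0.80825.
⟨E⟩ = Σ EᵢPᵢ = 1.6888 ε.
S/k_B = ln Z + ⟨E⟩/kT = ln(0.80825) + 1.6888/3.16 = -0.21288 + 0.53443 = 0.322.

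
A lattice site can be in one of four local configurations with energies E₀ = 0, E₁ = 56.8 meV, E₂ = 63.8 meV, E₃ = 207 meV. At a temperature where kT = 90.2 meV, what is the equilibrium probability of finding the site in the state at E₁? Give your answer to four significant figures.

0.2505

Eᵢ/kT = 0, 0.629712, 0.707317, 2.29490.
Z = Σ e^(−Eᵢ/kT) = e^(−0) + e^(−0.629712) + e^(−0.707317) + e^(−2.29490) = 1.00000 + 0.532745 + 0.492965 + 0.100771 = 2.12648.
P₁ = e^(−E₁/kT) / Z = 0.532745/2.12648 = 0.2505.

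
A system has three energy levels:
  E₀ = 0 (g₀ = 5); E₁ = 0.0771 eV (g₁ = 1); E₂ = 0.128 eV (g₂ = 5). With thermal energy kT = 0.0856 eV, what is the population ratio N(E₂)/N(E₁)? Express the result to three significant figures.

2.76

n₂/n₁ = (g₂/g₁) exp[−(E₂−E₁)/kT] = (5/1) × exp(−(0.0509 eV)/(0.0856 eV)) = (5/1) × exp(-0.59463) = 2.76.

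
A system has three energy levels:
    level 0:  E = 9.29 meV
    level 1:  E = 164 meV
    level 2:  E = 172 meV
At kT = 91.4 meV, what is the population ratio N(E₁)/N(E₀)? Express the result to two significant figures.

0.18

n₁/n₀ = exp[−(E₁−E₀)/kT] = exp(−(154.71 meV)/(91.4 meV)) = exp(-1.693) = 0.18.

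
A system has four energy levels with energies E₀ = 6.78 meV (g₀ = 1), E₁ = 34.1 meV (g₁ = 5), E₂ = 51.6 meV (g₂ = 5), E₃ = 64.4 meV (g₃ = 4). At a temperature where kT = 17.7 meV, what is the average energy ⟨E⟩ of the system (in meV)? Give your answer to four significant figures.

Eᵢ/kT = 0.383051, 1.92655, 2.91525, 3.63842.
Z = Σ gᵢe^(−Eᵢ/kT) = 1·e^(−0.383051) + 5·e^(−1.92655) + 5·e^(−2.91525) + 4·e^(−3.63842) = 0.681778 + 0.728249 + 0.270952 + 0.105175 = 1.78615.
⟨E⟩ = Σ Eᵢ gᵢe^(−Eᵢ/kT) / Z = (6.78·0.681778 + 34.1·0.728249 + 51.6·0.270952 + 64.4·0.105175) / 1.78615 = 28.11 meV.

28.11 meV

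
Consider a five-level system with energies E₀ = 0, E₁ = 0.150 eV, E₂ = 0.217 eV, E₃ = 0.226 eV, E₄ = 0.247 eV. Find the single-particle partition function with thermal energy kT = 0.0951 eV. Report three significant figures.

Eᵢ/kT = 0, 1.5773, 2.2818, 2.3764, 2.5973.
Z = Σ e^(−Eᵢ/kT) = e^(−0) + e^(−1.5773) + e^(−2.2818) + e^(−2.3764) + e^(−2.5973) = 1.0000 + 0.20653 + 0.10210 + 0.092884 + 0.074474 = 1.4760.

Z = 1.48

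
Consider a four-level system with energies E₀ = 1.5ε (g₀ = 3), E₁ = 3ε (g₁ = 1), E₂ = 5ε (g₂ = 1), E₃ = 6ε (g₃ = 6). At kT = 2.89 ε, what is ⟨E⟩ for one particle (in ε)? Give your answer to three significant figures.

Eᵢ/kT = 0.51903, 1.0381, 1.7301, 2.0761.
Z = Σ gᵢe^(−Eᵢ/kT) = 3·e^(−0.51903) + 1·e^(−1.0381) + 1·e^(−1.7301) + 6·e^(−2.0761) = 1.7853 + 0.35413 + 0.17727 + 0.75251 = 3.0692.
⟨E⟩ = Σ Eᵢ gᵢe^(−Eᵢ/kT) / Z = (1.5·1.7853 + 3·0.35413 + 5·0.17727 + 6·0.75251) / 3.0692 = 2.98 ε.

2.98 ε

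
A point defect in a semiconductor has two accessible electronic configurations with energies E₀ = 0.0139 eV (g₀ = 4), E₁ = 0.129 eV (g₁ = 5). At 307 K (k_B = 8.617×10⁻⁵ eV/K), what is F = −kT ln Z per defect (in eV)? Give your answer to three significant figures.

k_BT = 8.617×10⁻⁵ × 307 K = 0.026454 eV.
Eᵢ/kT = 0.52544, 4.8764.
Z = Σ gᵢe^(−Eᵢ/kT) = 4·e^(−0.52544) + 5·e^(−4.8764) = 2.3652 + 0.038122 = 2.4033.
F = −kT ln Z = −0.026454 × ln(2.4033) = −0.026454 × 0.87684 = -0.0232 eV.

-0.0232 eV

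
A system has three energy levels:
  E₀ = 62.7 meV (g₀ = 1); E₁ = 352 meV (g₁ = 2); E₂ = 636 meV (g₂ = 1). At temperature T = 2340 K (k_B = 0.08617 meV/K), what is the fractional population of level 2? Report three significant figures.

0.0380

k_BT = 0.08617 × 2340 K = 201.64 meV.
Eᵢ/kT = 0.31095, 1.7457, 3.1541.
Z = Σ gᵢe^(−Eᵢ/kT) = 1·e^(−0.31095) + 2·e^(−1.7457) + 1·e^(−3.1541) = 0.73275 + 0.34905 + 0.042677 = 1.1245.
P₂ = g₂ e^(−E₂/kT) / Z = 0.042677/1.1245 = 0.0380.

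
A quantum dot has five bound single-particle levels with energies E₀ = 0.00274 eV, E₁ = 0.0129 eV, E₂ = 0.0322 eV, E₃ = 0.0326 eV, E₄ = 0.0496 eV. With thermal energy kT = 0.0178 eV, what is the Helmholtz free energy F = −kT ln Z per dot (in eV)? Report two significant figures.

Eᵢ/kT = 0.1539, 0.7247, 1.809, 1.831, 2.787.
Z = Σ e^(−Eᵢ/kT) = e^(−0.1539) + e^(−0.7247) + e^(−1.809) + e^(−1.831) + e^(−2.787) = 0.8574 + 0.4845 + 0.1638 + 0.1603 + 0.06161 = 1.728.
F = −kT ln Z = −0.0178 × ln(1.728) = −0.0178 × 0.5470 = -0.0097 eV.

-0.0097 eV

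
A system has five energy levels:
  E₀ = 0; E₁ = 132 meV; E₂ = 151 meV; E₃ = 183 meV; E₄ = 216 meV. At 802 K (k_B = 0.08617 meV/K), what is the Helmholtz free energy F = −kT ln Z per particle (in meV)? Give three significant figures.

k_BT = 0.08617 × 802 K = 69.108 meV.
Eᵢ/kT = 0, 1.9101, 2.1850, 2.6480, 3.1255.
Z = Σ e^(−Eᵢ/kT) = e^(−0) + e^(−1.9101) + e^(−2.1850) + e^(−2.6480) + e^(−3.1255) = 1.0000 + 0.14807 + 0.11248 + 0.070793 + 0.043915 = 1.3753.
F = −kT ln Z = −69.108 × ln(1.3753) = −69.108 × 0.31867 = -22.0 meV.

-22.0 meV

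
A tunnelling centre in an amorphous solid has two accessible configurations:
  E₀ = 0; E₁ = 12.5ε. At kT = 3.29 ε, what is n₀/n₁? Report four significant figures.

44.67

n₀/n₁ = exp[−(E₀−E₁)/kT] = exp(−(-12.5ε)/(3.29ε)) = exp(3.79939) = 44.67.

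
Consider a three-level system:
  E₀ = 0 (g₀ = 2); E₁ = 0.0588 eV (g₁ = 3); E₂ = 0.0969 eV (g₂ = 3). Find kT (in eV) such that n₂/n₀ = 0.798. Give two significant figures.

0.15 eV

n₂/n₀ = (g₂/g₀) exp[−(E₂−E₀)/kT] = 0.798.
⇒ (E₂−E₀)/kT = ln((3/2)/0.798) = ln(1.880) = 0.6313.
kT = 0.0969 eV / 0.6313 = 0.15 eV.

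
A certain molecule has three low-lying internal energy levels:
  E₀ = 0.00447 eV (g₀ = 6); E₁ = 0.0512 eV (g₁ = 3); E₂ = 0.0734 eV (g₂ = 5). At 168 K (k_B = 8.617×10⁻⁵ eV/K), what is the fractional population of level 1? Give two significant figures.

k_BT = 8.617×10⁻⁵ × 168 K = 0.01448 eV.
Eᵢ/kT = 0.3087, 3.536, 5.069.
Z = Σ gᵢe^(−Eᵢ/kT) = 6·e^(−0.3087) + 3·e^(−3.536) + 5·e^(−5.069) = 4.406 + 0.08739 + 0.03144 = 4.525.
P₁ = g₁ e^(−E₁/kT) / Z = 0.08739/4.525 = 0.019.

0.019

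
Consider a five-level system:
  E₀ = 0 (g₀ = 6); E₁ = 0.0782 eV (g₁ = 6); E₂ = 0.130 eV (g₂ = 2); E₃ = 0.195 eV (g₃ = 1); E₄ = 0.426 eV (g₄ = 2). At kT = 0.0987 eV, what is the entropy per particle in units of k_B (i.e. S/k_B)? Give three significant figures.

Eᵢ/kT = 0, 0.79230, 1.3171, 1.9757, 4.3161.
Z = Σ gᵢe^(−Eᵢ/kT) = 6·e^(−0) + 6·e^(−0.79230) + 2·e^(−1.3171) + 1·e^(−1.9757) + 2·e^(−4.3161) = 6.0000 + 2.7168 + 0.53582 + 0.13866 + 0.026704 = 9.4180.
⟨E⟩ = Σ EᵢPᵢ = 0.034033 eV.
S/k_B = ln Z + ⟨E⟩/kT = ln(9.4180) + 0.034033/0.0987 = 2.2426 + 0.34481 = 2.59.

2.59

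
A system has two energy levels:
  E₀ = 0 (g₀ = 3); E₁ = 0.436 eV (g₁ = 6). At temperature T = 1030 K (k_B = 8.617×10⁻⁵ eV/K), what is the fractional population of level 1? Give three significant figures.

k_BT = 8.617×10⁻⁵ × 1030 K = 0.088755 eV.
Eᵢ/kT = 0, 4.9124.
Z = Σ gᵢe^(−Eᵢ/kT) = 3·e^(−0) + 6·e^(−4.9124) = 3.0000 + 0.044129 = 3.0441.
P₁ = g₁ e^(−E₁/kT) / Z = 0.044129/3.0441 = 0.0145.

0.0145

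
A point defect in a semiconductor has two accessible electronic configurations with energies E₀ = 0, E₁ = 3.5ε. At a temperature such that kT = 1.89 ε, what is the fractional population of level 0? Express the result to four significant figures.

Eᵢ/kT = 0, 1.85185.
Z = Σ e^(−Eᵢ/kT) = e^(−0) + e^(−1.85185) = 1.00000 + 0.156947 = 1.15695.
P₀ = e^(−E₀/kT) / Z = 1.00000/1.15695 = 0.8643.

0.8643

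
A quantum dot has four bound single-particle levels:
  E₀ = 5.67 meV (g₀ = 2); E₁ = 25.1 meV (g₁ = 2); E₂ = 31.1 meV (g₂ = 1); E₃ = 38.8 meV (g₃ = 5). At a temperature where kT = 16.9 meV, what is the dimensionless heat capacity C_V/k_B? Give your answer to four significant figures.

Eᵢ/kT = 0.335503, 1.48521, 1.84024, 2.29586.
Z = Σ gᵢe^(−Eᵢ/kT) = 2·e^(−0.335503) + 2·e^(−1.48521) + 1·e^(−1.84024) + 5·e^(−2.29586) = 1.42996 + 0.452910 + 0.158779 + 0.503374 = 2.54502.
⟨E⟩ = 17.2670 meV, ⟨E²⟩ = 488.280 meV².
C_V/k_B = (⟨E²⟩ − ⟨E⟩²)/(kT)² = (488.280 − 298.149)/285.610 = 0.6657.

0.6657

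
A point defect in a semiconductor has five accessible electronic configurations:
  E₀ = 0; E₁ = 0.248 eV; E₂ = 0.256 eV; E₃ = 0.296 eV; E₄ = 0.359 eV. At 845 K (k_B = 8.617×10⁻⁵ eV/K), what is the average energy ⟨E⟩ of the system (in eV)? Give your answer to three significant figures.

0.0216 eV

k_BT = 8.617×10⁻⁵ × 845 K = 0.072814 eV.
Eᵢ/kT = 0, 3.4059, 3.5158, 4.0652, 4.9304.
Z = Σ e^(−Eᵢ/kT) = e^(−0) + e^(−3.4059) + e^(−3.5158) + e^(−4.0652) + e^(−4.9304) = 1.0000 + 0.033177 + 0.029724 + 0.017160 + 0.0072236 = 1.0873.
⟨E⟩ = Σ Eᵢ e^(−Eᵢ/kT) / Z = (0·1.0000 + 0.248·0.033177 + 0.256·0.029724 + 0.296·0.017160 + 0.359·0.0072236) / 1.0873 = 0.0216 eV.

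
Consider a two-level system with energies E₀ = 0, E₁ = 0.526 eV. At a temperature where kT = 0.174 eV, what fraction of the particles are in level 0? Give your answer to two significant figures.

Eᵢ/kT = 0, 3.023.
Z = Σ e^(−Eᵢ/kT) = e^(−0) + e^(−3.023) = 1.000 + 0.04866 = 1.049.
P₀ = e^(−E₀/kT) / Z = 1.000/1.049 = 0.95.

0.95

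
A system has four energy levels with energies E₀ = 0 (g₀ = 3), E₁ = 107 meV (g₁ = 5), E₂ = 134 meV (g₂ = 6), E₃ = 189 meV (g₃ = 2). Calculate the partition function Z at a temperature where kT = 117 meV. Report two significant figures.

Z = 7.3

Eᵢ/kT = 0, 0.9145, 1.145, 1.615.
Z = Σ gᵢe^(−Eᵢ/kT) = 3·e^(−0) + 5·e^(−0.9145) + 6·e^(−1.145) + 2·e^(−1.615) = 3.000 + 2.004 + 1.909 + 0.3978 = 7.311.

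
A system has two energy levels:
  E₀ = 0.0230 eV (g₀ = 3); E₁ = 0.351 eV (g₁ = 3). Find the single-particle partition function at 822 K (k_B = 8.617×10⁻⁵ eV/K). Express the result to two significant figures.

k_BT = 8.617×10⁻⁵ × 822 K = 0.07083 eV.
Eᵢ/kT = 0.3247, 4.956.
Z = Σ gᵢe^(−Eᵢ/kT) = 3·e^(−0.3247) + 3·e^(−4.956) = 2.168 + 0.02112 = 2.189.

Z = 2.2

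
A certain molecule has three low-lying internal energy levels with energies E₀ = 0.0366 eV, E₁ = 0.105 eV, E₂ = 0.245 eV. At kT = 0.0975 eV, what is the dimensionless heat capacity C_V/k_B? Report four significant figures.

Eᵢ/kT = 0.375385, 1.07692, 2.51282.
Z = Σ e^(−Eᵢ/kT) = e^(−0.375385) + e^(−1.07692) + e^(−2.51282) = 0.687025 + 0.340643 + 0.0810394 = 1.10871.
⟨E⟩ = 0.0728480 eV, ⟨E²⟩ = 0.00860486 eV².
C_V/k_B = (⟨E²⟩ − ⟨E⟩²)/(kT)² = (0.00860486 − 0.00530683)/0.00950625 = 0.3469.

0.3469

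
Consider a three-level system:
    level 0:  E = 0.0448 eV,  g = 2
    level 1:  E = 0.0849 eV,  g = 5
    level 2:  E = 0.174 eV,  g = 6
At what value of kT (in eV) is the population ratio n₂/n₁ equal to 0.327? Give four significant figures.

n₂/n₁ = (g₂/g₁) exp[−(E₂−E₁)/kT] = 0.327.
⇒ (E₂−E₁)/kT = ln((6/5)/0.327) = ln(3.66972) = 1.30012.
kT = 0.0891 eV / 1.30012 = 0.06853 eV.

0.06853 eV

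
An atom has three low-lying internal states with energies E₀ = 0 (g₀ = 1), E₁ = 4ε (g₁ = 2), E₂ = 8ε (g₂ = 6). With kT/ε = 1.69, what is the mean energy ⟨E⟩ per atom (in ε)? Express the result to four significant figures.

0.9452 ε

Eᵢ/kT = 0, 2.36686, 4.73373.
Z = Σ gᵢe^(−Eᵢ/kT) = 1·e^(−0) + 2·e^(−2.36686) + 6·e^(−4.73373) = 1.00000 + 0.187549 + 0.0527617 = 1.24031.
⟨E⟩ = Σ Eᵢ gᵢe^(−Eᵢ/kT) / Z = (0·1.00000 + 4·0.187549 + 8·0.0527617) / 1.24031 = 0.9452 ε.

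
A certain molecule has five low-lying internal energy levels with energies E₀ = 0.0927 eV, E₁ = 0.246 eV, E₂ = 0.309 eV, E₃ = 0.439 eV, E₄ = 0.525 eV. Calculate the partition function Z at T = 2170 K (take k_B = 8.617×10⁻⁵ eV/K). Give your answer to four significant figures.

k_BT = 8.617×10⁻⁵ × 2170 K = 0.186989 eV.
Eᵢ/kT = 0.495751, 1.31559, 1.65250, 2.34773, 2.80765.
Z = Σ e^(−Eᵢ/kT) = e^(−0.495751) + e^(−1.31559) + e^(−1.65250) + e^(−2.34773) + e^(−2.80765) = 0.609113 + 0.268316 + 0.191570 + 0.0955859 + 0.0603466 = 1.22493.

Z = 1.225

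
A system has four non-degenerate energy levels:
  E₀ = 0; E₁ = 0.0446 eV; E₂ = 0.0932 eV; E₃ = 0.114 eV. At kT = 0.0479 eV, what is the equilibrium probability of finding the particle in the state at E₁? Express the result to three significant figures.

0.242

Eᵢ/kT = 0, 0.93111, 1.9457, 2.3800.
Z = Σ e^(−Eᵢ/kT) = e^(−0) + e^(−0.93111) + e^(−1.9457) + e^(−2.3800) = 1.0000 + 0.39412 + 0.14289 + 0.092551 = 1.6296.
P₁ = e^(−E₁/kT) / Z = 0.39412/1.6296 = 0.242.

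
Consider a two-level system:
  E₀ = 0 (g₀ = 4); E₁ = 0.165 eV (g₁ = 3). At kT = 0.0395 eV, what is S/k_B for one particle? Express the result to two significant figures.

Eᵢ/kT = 0, 4.177.
Z = Σ gᵢe^(−Eᵢ/kT) = 4·e^(−0) + 3·e^(−4.177) = 4.000 + 0.04603 = 4.046.
⟨E⟩ = Σ EᵢPᵢ = 0.001877 eV.
S/k_B = ln Z + ⟨E⟩/kT = ln(4.046) + 0.001877/0.0395 = 1.398 + 0.04752 = 1.4.

1.4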